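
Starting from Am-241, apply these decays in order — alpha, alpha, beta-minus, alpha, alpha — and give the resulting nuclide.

Start: (A, Z) = (241, 95).
After α: (237, 93).
After α: (233, 91).
After β⁻: (233, 92).
After α: (229, 90).
After α: (225, 88).
Z = 88 is radium.

Ra-225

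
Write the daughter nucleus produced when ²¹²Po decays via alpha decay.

Pb-208

Alpha decay: mass number changes by -4, atomic number by -2.
A: 212 − 4 = 208; Z: 84 − 2 = 82.
Z = 82 is lead, so the daughter is ²⁰⁸Pb.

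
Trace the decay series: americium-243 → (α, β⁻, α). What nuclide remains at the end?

Start: (A, Z) = (243, 95).
After α: (239, 93).
After β⁻: (239, 94).
After α: (235, 92).
Z = 92 is uranium.

U-235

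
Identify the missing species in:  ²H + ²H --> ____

He-4

Conserve mass number: 2 + 2 = A, so A = 4.
Conserve atomic number: 1 + 1 = Z, so Z = 2.
A = 4 and Z = 2 is ⁴He — an alpha particle.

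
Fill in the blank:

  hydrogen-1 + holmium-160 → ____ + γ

Er-161

Conserve mass number: 1 + 160 = A + 0, so A = 161.
Conserve atomic number: 1 + 67 = Z + 0, so Z = 68.
Z = 68 is erbium, so the species is erbium-161.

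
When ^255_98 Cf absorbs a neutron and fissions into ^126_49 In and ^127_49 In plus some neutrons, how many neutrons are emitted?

Conserve mass number: 256 = 126 + 127 + k, so k = 256 − 253 = 3.
Check atomic number: 98 = 49 + 49 + 0 = 98. ✓

3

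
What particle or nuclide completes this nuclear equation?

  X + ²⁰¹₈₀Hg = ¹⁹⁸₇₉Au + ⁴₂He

proton

Conserve mass number: A + 201 = 198 + 4, so A = 1.
Conserve atomic number: Z + 80 = 79 + 2, so Z = 1.
A = 1 and Z = 1 is ¹₁H — a proton.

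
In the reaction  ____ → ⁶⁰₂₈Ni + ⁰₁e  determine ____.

Conserve mass number: A = 60 + 0, so A = 60.
Conserve atomic number: Z = 28 + 1, so Z = 29.
Z = 29 is copper, so the species is ⁶⁰₂₉Cu.

Cu-60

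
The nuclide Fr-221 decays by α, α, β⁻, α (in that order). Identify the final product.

Start: (A, Z) = (221, 87).
After α: (217, 85).
After α: (213, 83).
After β⁻: (213, 84).
After α: (209, 82).
Z = 82 is lead.

Pb-209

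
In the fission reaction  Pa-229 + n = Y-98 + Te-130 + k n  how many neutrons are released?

Conserve mass number: 230 = 98 + 130 + k, so k = 230 − 228 = 2.
Check atomic number: 91 = 39 + 52 + 0 = 91. ✓

2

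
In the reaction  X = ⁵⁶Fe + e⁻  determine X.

Mn-56

Conserve mass number: A = 56 + 0, so A = 56.
Conserve atomic number: Z = 26 − 1, so Z = 25.
Z = 25 is manganese, so the species is ⁵⁶Mn.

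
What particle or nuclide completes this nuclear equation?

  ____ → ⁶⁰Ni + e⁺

Cu-60

Conserve mass number: A = 60 + 0, so A = 60.
Conserve atomic number: Z = 28 + 1, so Z = 29.
Z = 29 is copper, so the species is ⁶⁰Cu.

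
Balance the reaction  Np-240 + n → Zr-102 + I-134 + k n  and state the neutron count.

Conserve mass number: 241 = 102 + 134 + k, so k = 241 − 236 = 5.
Check atomic number: 93 = 40 + 53 + 0 = 93. ✓

5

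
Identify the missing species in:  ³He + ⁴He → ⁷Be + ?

Conserve mass number: 3 + 4 = 7 + A, so A = 0.
Conserve atomic number: 2 + 2 = 4 + Z, so Z = 0.
A = 0 and Z = 0 is γ — a gamma ray.

gamma ray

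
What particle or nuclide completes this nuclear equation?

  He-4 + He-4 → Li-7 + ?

Conserve mass number: 4 + 4 = 7 + A, so A = 1.
Conserve atomic number: 2 + 2 = 3 + Z, so Z = 1.
A = 1 and Z = 1 is H-1 — a proton.

proton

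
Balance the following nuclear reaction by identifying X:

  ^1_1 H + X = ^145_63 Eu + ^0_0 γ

Conserve mass number: 1 + A = 145 + 0, so A = 144.
Conserve atomic number: 1 + Z = 63 + 0, so Z = 62.
Z = 62 is samarium, so the species is ^144_62 Sm.

Sm-144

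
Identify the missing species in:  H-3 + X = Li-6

He-3

Conserve mass number: 3 + A = 6, so A = 3.
Conserve atomic number: 1 + Z = 3, so Z = 2.
Z = 2 is helium, so the species is He-3.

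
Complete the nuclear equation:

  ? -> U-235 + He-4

Pu-239

Conserve mass number: A = 235 + 4, so A = 239.
Conserve atomic number: Z = 92 + 2, so Z = 94.
Z = 94 is plutonium, so the species is Pu-239.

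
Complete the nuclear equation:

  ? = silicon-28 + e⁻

Al-28

Conserve mass number: A = 28 + 0, so A = 28.
Conserve atomic number: Z = 14 − 1, so Z = 13.
Z = 13 is aluminium, so the species is aluminium-28.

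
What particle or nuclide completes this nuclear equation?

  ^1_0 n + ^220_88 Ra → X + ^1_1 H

Conserve mass number: 1 + 220 = A + 1, so A = 220.
Conserve atomic number: 0 + 88 = Z + 1, so Z = 87.
Z = 87 is francium, so the species is ^220_87 Fr.

Fr-220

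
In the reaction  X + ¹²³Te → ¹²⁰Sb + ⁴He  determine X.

proton

Conserve mass number: A + 123 = 120 + 4, so A = 1.
Conserve atomic number: Z + 52 = 51 + 2, so Z = 1.
A = 1 and Z = 1 is ¹H — a proton.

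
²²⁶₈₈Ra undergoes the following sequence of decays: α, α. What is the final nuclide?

Start: (A, Z) = (226, 88).
After α: (222, 86).
After α: (218, 84).
Z = 84 is polonium.

Po-218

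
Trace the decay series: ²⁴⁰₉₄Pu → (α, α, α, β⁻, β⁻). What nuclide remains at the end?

Th-228

Start: (A, Z) = (240, 94).
After α: (236, 92).
After α: (232, 90).
After α: (228, 88).
After β⁻: (228, 89).
After β⁻: (228, 90).
Z = 90 is thorium.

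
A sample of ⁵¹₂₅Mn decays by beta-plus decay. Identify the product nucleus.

Beta-plus decay: mass number changes by +0, atomic number by -1.
A: 51 = 51; Z: 25 − 1 = 24.
Z = 24 is chromium, so the daughter is ⁵¹₂₄Cr.

Cr-51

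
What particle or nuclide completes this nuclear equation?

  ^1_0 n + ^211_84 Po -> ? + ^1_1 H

Conserve mass number: 1 + 211 = A + 1, so A = 211.
Conserve atomic number: 0 + 84 = Z + 1, so Z = 83.
Z = 83 is bismuth, so the species is ^211_83 Bi.

Bi-211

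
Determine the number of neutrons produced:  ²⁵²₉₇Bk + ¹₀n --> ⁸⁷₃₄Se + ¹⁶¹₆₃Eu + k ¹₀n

5

Conserve mass number: 253 = 87 + 161 + k, so k = 253 − 248 = 5.
Check atomic number: 97 = 34 + 63 + 0 = 97. ✓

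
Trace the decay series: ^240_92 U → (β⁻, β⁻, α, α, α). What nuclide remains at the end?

Ra-228

Start: (A, Z) = (240, 92).
After β⁻: (240, 93).
After β⁻: (240, 94).
After α: (236, 92).
After α: (232, 90).
After α: (228, 88).
Z = 88 is radium.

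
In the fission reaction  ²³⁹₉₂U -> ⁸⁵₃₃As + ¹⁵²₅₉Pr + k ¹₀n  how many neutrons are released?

Conserve mass number: 239 = 85 + 152 + k, so k = 239 − 237 = 2.
Check atomic number: 92 = 33 + 59 + 0 = 92. ✓

2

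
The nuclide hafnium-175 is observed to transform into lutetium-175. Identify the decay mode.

beta-plus decay or electron capture

ΔA = 175 − 175 = 0; ΔZ = 71 − 72 = -1.
A is unchanged and Z drops by 1 — a proton has become a neutron (β⁺ emission or electron capture).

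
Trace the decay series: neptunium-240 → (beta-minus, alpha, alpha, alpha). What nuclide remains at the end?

Ra-228

Start: (A, Z) = (240, 93).
After β⁻: (240, 94).
After α: (236, 92).
After α: (232, 90).
After α: (228, 88).
Z = 88 is radium.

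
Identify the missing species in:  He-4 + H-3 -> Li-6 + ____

Conserve mass number: 4 + 3 = 6 + A, so A = 1.
Conserve atomic number: 2 + 1 = 3 + Z, so Z = 0.
A = 1 and Z = 0 is n — a neutron.

neutron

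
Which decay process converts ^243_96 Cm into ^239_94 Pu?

ΔA = 239 − 243 = -4; ΔZ = 94 − 96 = -2.
A drops by 4 and Z drops by 2 — the signature of alpha emission.

alpha decay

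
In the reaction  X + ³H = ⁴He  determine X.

proton

Conserve mass number: A + 3 = 4, so A = 1.
Conserve atomic number: Z + 1 = 2, so Z = 1.
A = 1 and Z = 1 is ¹H — a proton.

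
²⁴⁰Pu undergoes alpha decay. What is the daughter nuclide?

U-236

Alpha decay: mass number changes by -4, atomic number by -2.
A: 240 − 4 = 236; Z: 94 − 2 = 92.
Z = 92 is uranium, so the daughter is ²³⁶U.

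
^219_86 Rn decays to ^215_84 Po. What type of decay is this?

alpha decay

ΔA = 215 − 219 = -4; ΔZ = 84 − 86 = -2.
A drops by 4 and Z drops by 2 — the signature of alpha emission.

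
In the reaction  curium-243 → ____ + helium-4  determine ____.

Pu-239

Conserve mass number: 243 = A + 4, so A = 239.
Conserve atomic number: 96 = Z + 2, so Z = 94.
Z = 94 is plutonium, so the species is plutonium-239.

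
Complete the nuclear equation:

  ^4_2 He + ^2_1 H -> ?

Li-6

Conserve mass number: 4 + 2 = A, so A = 6.
Conserve atomic number: 2 + 1 = Z, so Z = 3.
Z = 3 is lithium, so the species is ^6_3 Li.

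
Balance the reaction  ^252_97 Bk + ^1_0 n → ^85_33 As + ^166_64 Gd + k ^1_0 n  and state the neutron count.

Conserve mass number: 253 = 85 + 166 + k, so k = 253 − 251 = 2.
Check atomic number: 97 = 33 + 64 + 0 = 97. ✓

2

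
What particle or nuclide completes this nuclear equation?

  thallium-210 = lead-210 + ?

Conserve mass number: 210 = 210 + A, so A = 0.
Conserve atomic number: 81 = 82 + Z, so Z = -1.
A = 0 and Z = -1 is e⁻ — a beta-minus particle.

beta-minus particle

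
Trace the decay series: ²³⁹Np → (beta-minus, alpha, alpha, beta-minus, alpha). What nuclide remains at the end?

Ac-227

Start: (A, Z) = (239, 93).
After β⁻: (239, 94).
After α: (235, 92).
After α: (231, 90).
After β⁻: (231, 91).
After α: (227, 89).
Z = 89 is actinium.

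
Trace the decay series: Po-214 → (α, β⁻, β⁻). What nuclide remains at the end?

Start: (A, Z) = (214, 84).
After α: (210, 82).
After β⁻: (210, 83).
After β⁻: (210, 84).
Z = 84 is polonium.

Po-210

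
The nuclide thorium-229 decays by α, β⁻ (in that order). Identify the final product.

Start: (A, Z) = (229, 90).
After α: (225, 88).
After β⁻: (225, 89).
Z = 89 is actinium.

Ac-225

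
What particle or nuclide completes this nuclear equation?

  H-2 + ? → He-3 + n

deuteron

Conserve mass number: 2 + A = 3 + 1, so A = 2.
Conserve atomic number: 1 + Z = 2 + 0, so Z = 1.
A = 2 and Z = 1 is H-2 — a deuteron.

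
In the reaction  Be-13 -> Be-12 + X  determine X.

Conserve mass number: 13 = 12 + A, so A = 1.
Conserve atomic number: 4 = 4 + Z, so Z = 0.
A = 1 and Z = 0 is n — a neutron.

neutron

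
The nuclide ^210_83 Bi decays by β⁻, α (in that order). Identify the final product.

Start: (A, Z) = (210, 83).
After β⁻: (210, 84).
After α: (206, 82).
Z = 82 is lead.

Pb-206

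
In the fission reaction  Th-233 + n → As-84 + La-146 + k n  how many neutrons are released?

Conserve mass number: 234 = 84 + 146 + k, so k = 234 − 230 = 4.
Check atomic number: 90 = 33 + 57 + 0 = 90. ✓

4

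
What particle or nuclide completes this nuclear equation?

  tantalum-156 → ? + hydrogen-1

Hf-155

Conserve mass number: 156 = A + 1, so A = 155.
Conserve atomic number: 73 = Z + 1, so Z = 72.
Z = 72 is hafnium, so the species is hafnium-155.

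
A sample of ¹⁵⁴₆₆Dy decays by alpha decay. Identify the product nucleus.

Gd-150

Alpha decay: mass number changes by -4, atomic number by -2.
A: 154 − 4 = 150; Z: 66 − 2 = 64.
Z = 64 is gadolinium, so the daughter is ¹⁵⁰₆₄Gd.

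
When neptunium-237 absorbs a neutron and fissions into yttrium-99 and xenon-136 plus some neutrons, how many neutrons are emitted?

3

Conserve mass number: 238 = 99 + 136 + k, so k = 238 − 235 = 3.
Check atomic number: 93 = 39 + 54 + 0 = 93. ✓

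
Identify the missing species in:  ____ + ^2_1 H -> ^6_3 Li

alpha particle

Conserve mass number: A + 2 = 6, so A = 4.
Conserve atomic number: Z + 1 = 3, so Z = 2.
A = 4 and Z = 2 is ^4_2 He — an alpha particle.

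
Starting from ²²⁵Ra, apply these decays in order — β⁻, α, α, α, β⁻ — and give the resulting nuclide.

Po-213

Start: (A, Z) = (225, 88).
After β⁻: (225, 89).
After α: (221, 87).
After α: (217, 85).
After α: (213, 83).
After β⁻: (213, 84).
Z = 84 is polonium.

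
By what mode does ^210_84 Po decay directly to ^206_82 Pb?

ΔA = 206 − 210 = -4; ΔZ = 82 − 84 = -2.
A drops by 4 and Z drops by 2 — the signature of alpha emission.

alpha decay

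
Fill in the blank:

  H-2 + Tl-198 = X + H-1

Conserve mass number: 2 + 198 = A + 1, so A = 199.
Conserve atomic number: 1 + 81 = Z + 1, so Z = 81.
Z = 81 is thallium, so the species is Tl-199.

Tl-199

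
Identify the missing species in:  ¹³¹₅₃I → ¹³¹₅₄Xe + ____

beta-minus particle

Conserve mass number: 131 = 131 + A, so A = 0.
Conserve atomic number: 53 = 54 + Z, so Z = -1.
A = 0 and Z = -1 is ⁰₋₁e — a beta-minus particle.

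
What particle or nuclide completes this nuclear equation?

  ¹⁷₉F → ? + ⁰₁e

Conserve mass number: 17 = A + 0, so A = 17.
Conserve atomic number: 9 = Z + 1, so Z = 8.
Z = 8 is oxygen, so the species is ¹⁷₈O.

O-17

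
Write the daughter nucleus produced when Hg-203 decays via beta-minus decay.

Tl-203

Beta-minus decay: mass number changes by +0, atomic number by +1.
A: 203 = 203; Z: 80 + 1 = 81.
Z = 81 is thallium, so the daughter is Tl-203.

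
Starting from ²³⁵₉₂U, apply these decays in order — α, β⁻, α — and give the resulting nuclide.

Ac-227

Start: (A, Z) = (235, 92).
After α: (231, 90).
After β⁻: (231, 91).
After α: (227, 89).
Z = 89 is actinium.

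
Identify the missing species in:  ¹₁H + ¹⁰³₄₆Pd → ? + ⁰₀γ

Conserve mass number: 1 + 103 = A + 0, so A = 104.
Conserve atomic number: 1 + 46 = Z + 0, so Z = 47.
Z = 47 is silver, so the species is ¹⁰⁴₄₇Ag.

Ag-104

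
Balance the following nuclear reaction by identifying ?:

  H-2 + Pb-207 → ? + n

Bi-208

Conserve mass number: 2 + 207 = A + 1, so A = 208.
Conserve atomic number: 1 + 82 = Z + 0, so Z = 83.
Z = 83 is bismuth, so the species is Bi-208.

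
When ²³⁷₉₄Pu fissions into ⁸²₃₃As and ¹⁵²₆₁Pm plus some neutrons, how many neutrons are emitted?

Conserve mass number: 237 = 82 + 152 + k, so k = 237 − 234 = 3.
Check atomic number: 94 = 33 + 61 + 0 = 94. ✓

3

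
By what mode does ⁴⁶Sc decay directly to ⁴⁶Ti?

beta-minus decay

ΔA = 46 − 46 = 0; ΔZ = 22 − 21 = +1.
A is unchanged and Z rises by 1 — a neutron has become a proton (β⁻ decay).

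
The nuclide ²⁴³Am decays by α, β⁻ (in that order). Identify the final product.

Start: (A, Z) = (243, 95).
After α: (239, 93).
After β⁻: (239, 94).
Z = 94 is plutonium.

Pu-239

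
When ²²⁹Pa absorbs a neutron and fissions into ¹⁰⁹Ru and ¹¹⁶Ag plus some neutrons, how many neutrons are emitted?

Conserve mass number: 230 = 109 + 116 + k, so k = 230 − 225 = 5.
Check atomic number: 91 = 44 + 47 + 0 = 91. ✓

5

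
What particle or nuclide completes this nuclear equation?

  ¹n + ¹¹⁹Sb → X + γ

Sb-120

Conserve mass number: 1 + 119 = A + 0, so A = 120.
Conserve atomic number: 0 + 51 = Z + 0, so Z = 51.
Z = 51 is antimony, so the species is ¹²⁰Sb.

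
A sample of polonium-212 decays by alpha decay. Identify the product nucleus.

Pb-208

Alpha decay: mass number changes by -4, atomic number by -2.
A: 212 − 4 = 208; Z: 84 − 2 = 82.
Z = 82 is lead, so the daughter is lead-208.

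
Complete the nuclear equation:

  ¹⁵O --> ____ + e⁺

N-15

Conserve mass number: 15 = A + 0, so A = 15.
Conserve atomic number: 8 = Z + 1, so Z = 7.
Z = 7 is nitrogen, so the species is ¹⁵N.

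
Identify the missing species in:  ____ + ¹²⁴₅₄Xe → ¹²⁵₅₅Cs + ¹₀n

deuteron

Conserve mass number: A + 124 = 125 + 1, so A = 2.
Conserve atomic number: Z + 54 = 55 + 0, so Z = 1.
A = 2 and Z = 1 is ²₁H — a deuteron.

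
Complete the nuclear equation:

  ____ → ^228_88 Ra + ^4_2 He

Th-232

Conserve mass number: A = 228 + 4, so A = 232.
Conserve atomic number: Z = 88 + 2, so Z = 90.
Z = 90 is thorium, so the species is ^232_90 Th.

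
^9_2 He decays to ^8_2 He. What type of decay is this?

neutron emission

ΔA = 8 − 9 = -1; ΔZ = 2 − 2 = +0.
A drops by 1 with Z unchanged — a neutron was emitted.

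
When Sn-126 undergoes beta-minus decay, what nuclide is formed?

Sb-126

Beta-minus decay: mass number changes by +0, atomic number by +1.
A: 126 = 126; Z: 50 + 1 = 51.
Z = 51 is antimony, so the daughter is Sb-126.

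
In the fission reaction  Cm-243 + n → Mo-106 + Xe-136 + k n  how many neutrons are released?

Conserve mass number: 244 = 106 + 136 + k, so k = 244 − 242 = 2.
Check atomic number: 96 = 42 + 54 + 0 = 96. ✓

2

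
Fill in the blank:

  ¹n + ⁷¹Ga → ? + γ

Ga-72

Conserve mass number: 1 + 71 = A + 0, so A = 72.
Conserve atomic number: 0 + 31 = Z + 0, so Z = 31.
Z = 31 is gallium, so the species is ⁷²Ga.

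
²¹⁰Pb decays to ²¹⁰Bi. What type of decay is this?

ΔA = 210 − 210 = 0; ΔZ = 83 − 82 = +1.
A is unchanged and Z rises by 1 — a neutron has become a proton (β⁻ decay).

beta-minus decay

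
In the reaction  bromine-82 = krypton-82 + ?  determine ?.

beta-minus particle

Conserve mass number: 82 = 82 + A, so A = 0.
Conserve atomic number: 35 = 36 + Z, so Z = -1.
A = 0 and Z = -1 is e⁻ — a beta-minus particle.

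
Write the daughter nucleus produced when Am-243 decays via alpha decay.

Np-239

Alpha decay: mass number changes by -4, atomic number by -2.
A: 243 − 4 = 239; Z: 95 − 2 = 93.
Z = 93 is neptunium, so the daughter is Np-239.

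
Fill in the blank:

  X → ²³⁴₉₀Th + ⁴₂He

Conserve mass number: A = 234 + 4, so A = 238.
Conserve atomic number: Z = 90 + 2, so Z = 92.
Z = 92 is uranium, so the species is ²³⁸₉₂U.

U-238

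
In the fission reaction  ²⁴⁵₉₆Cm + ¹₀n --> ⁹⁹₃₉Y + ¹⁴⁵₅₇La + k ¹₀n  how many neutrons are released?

Conserve mass number: 246 = 99 + 145 + k, so k = 246 − 244 = 2.
Check atomic number: 96 = 39 + 57 + 0 = 96. ✓

2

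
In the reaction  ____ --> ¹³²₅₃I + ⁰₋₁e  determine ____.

Te-132

Conserve mass number: A = 132 + 0, so A = 132.
Conserve atomic number: Z = 53 − 1, so Z = 52.
Z = 52 is tellurium, so the species is ¹³²₅₂Te.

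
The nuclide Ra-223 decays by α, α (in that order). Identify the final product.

Start: (A, Z) = (223, 88).
After α: (219, 86).
After α: (215, 84).
Z = 84 is polonium.

Po-215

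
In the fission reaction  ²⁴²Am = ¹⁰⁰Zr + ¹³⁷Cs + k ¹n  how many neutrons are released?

5

Conserve mass number: 242 = 100 + 137 + k, so k = 242 − 237 = 5.
Check atomic number: 95 = 40 + 55 + 0 = 95. ✓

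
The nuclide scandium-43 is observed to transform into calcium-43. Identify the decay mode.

beta-plus decay or electron capture

ΔA = 43 − 43 = 0; ΔZ = 20 − 21 = -1.
A is unchanged and Z drops by 1 — a proton has become a neutron (β⁺ emission or electron capture).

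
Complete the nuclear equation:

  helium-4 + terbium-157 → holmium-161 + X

Conserve mass number: 4 + 157 = 161 + A, so A = 0.
Conserve atomic number: 2 + 65 = 67 + Z, so Z = 0.
A = 0 and Z = 0 is γ — a gamma ray.

gamma ray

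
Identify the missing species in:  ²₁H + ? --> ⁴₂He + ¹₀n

triton

Conserve mass number: 2 + A = 4 + 1, so A = 3.
Conserve atomic number: 1 + Z = 2 + 0, so Z = 1.
A = 3 and Z = 1 is ³₁H — a triton.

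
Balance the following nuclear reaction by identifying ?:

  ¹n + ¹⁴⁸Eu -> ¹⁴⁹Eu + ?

gamma ray

Conserve mass number: 1 + 148 = 149 + A, so A = 0.
Conserve atomic number: 0 + 63 = 63 + Z, so Z = 0.
A = 0 and Z = 0 is γ — a gamma ray.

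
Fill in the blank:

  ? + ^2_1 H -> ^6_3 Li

alpha particle

Conserve mass number: A + 2 = 6, so A = 4.
Conserve atomic number: Z + 1 = 3, so Z = 2.
A = 4 and Z = 2 is ^4_2 He — an alpha particle.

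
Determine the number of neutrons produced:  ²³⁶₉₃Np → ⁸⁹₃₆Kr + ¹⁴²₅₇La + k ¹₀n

5

Conserve mass number: 236 = 89 + 142 + k, so k = 236 − 231 = 5.
Check atomic number: 93 = 36 + 57 + 0 = 93. ✓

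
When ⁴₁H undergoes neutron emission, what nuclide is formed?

Neutron emission: mass number changes by -1, atomic number by +0.
A: 4 − 1 = 3; Z: 1 = 1.
Z = 1 is hydrogen, so the daughter is ³₁H.

H-3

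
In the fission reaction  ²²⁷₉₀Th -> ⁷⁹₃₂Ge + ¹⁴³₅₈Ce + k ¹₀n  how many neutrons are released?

Conserve mass number: 227 = 79 + 143 + k, so k = 227 − 222 = 5.
Check atomic number: 90 = 32 + 58 + 0 = 90. ✓

5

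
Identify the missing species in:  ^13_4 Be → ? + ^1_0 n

Be-12

Conserve mass number: 13 = A + 1, so A = 12.
Conserve atomic number: 4 = Z + 0, so Z = 4.
Z = 4 is beryllium, so the species is ^12_4 Be.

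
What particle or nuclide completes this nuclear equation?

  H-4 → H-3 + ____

neutron

Conserve mass number: 4 = 3 + A, so A = 1.
Conserve atomic number: 1 = 1 + Z, so Z = 0.
A = 1 and Z = 0 is n — a neutron.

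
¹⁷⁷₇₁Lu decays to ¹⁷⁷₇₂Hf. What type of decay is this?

beta-minus decay

ΔA = 177 − 177 = 0; ΔZ = 72 − 71 = +1.
A is unchanged and Z rises by 1 — a neutron has become a proton (β⁻ decay).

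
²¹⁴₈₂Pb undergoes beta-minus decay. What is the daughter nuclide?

Bi-214

Beta-minus decay: mass number changes by +0, atomic number by +1.
A: 214 = 214; Z: 82 + 1 = 83.
Z = 83 is bismuth, so the daughter is ²¹⁴₈₃Bi.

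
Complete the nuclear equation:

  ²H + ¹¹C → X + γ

Conserve mass number: 2 + 11 = A + 0, so A = 13.
Conserve atomic number: 1 + 6 = Z + 0, so Z = 7.
Z = 7 is nitrogen, so the species is ¹³N.

N-13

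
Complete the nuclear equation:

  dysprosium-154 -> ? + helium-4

Gd-150

Conserve mass number: 154 = A + 4, so A = 150.
Conserve atomic number: 66 = Z + 2, so Z = 64.
Z = 64 is gadolinium, so the species is gadolinium-150.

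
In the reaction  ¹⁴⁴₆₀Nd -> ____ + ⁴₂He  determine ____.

Conserve mass number: 144 = A + 4, so A = 140.
Conserve atomic number: 60 = Z + 2, so Z = 58.
Z = 58 is cerium, so the species is ¹⁴⁰₅₈Ce.

Ce-140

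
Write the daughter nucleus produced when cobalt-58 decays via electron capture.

Electron capture: mass number changes by +0, atomic number by -1.
A: 58 = 58; Z: 27 − 1 = 26.
Z = 26 is iron, so the daughter is iron-58.

Fe-58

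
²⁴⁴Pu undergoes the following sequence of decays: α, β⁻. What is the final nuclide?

Start: (A, Z) = (244, 94).
After α: (240, 92).
After β⁻: (240, 93).
Z = 93 is neptunium.

Np-240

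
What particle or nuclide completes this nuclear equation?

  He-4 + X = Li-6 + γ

Conserve mass number: 4 + A = 6 + 0, so A = 2.
Conserve atomic number: 2 + Z = 3 + 0, so Z = 1.
A = 2 and Z = 1 is H-2 — a deuteron.

deuteron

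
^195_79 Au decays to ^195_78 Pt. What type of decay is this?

ΔA = 195 − 195 = 0; ΔZ = 78 − 79 = -1.
A is unchanged and Z drops by 1 — a proton has become a neutron (β⁺ emission or electron capture).

beta-plus decay or electron capture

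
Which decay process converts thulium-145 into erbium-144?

ΔA = 144 − 145 = -1; ΔZ = 68 − 69 = -1.
A drops by 1 and Z drops by 1 — a proton was emitted.

proton emission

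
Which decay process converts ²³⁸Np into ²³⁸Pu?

ΔA = 238 − 238 = 0; ΔZ = 94 − 93 = +1.
A is unchanged and Z rises by 1 — a neutron has become a proton (β⁻ decay).

beta-minus decay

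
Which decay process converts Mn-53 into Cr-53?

ΔA = 53 − 53 = 0; ΔZ = 24 − 25 = -1.
A is unchanged and Z drops by 1 — a proton has become a neutron (β⁺ emission or electron capture).

beta-plus decay or electron capture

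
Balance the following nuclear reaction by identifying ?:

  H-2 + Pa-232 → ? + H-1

Pa-233

Conserve mass number: 2 + 232 = A + 1, so A = 233.
Conserve atomic number: 1 + 91 = Z + 1, so Z = 91.
Z = 91 is protactinium, so the species is Pa-233.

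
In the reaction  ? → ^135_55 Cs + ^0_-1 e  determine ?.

Conserve mass number: A = 135 + 0, so A = 135.
Conserve atomic number: Z = 55 − 1, so Z = 54.
Z = 54 is xenon, so the species is ^135_54 Xe.

Xe-135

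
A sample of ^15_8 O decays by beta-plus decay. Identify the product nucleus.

Beta-plus decay: mass number changes by +0, atomic number by -1.
A: 15 = 15; Z: 8 − 1 = 7.
Z = 7 is nitrogen, so the daughter is ^15_7 N.

N-15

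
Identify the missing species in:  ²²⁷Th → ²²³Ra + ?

alpha particle

Conserve mass number: 227 = 223 + A, so A = 4.
Conserve atomic number: 90 = 88 + Z, so Z = 2.
A = 4 and Z = 2 is ⁴He — an alpha particle.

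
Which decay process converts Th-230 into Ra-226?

alpha decay

ΔA = 226 − 230 = -4; ΔZ = 88 − 90 = -2.
A drops by 4 and Z drops by 2 — the signature of alpha emission.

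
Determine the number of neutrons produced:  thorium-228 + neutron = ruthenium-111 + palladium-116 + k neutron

2

Conserve mass number: 229 = 111 + 116 + k, so k = 229 − 227 = 2.
Check atomic number: 90 = 44 + 46 + 0 = 90. ✓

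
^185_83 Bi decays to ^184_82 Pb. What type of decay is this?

ΔA = 184 − 185 = -1; ΔZ = 82 − 83 = -1.
A drops by 1 and Z drops by 1 — a proton was emitted.

proton emission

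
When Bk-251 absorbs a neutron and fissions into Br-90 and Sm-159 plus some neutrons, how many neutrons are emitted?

Conserve mass number: 252 = 90 + 159 + k, so k = 252 − 249 = 3.
Check atomic number: 97 = 35 + 62 + 0 = 97. ✓

3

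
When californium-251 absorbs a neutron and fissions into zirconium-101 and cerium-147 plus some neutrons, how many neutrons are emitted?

Conserve mass number: 252 = 101 + 147 + k, so k = 252 − 248 = 4.
Check atomic number: 98 = 40 + 58 + 0 = 98. ✓

4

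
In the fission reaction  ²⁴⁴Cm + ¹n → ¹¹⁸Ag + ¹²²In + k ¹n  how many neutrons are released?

Conserve mass number: 245 = 118 + 122 + k, so k = 245 − 240 = 5.
Check atomic number: 96 = 47 + 49 + 0 = 96. ✓

5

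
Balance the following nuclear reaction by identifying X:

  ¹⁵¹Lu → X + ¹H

Conserve mass number: 151 = A + 1, so A = 150.
Conserve atomic number: 71 = Z + 1, so Z = 70.
Z = 70 is ytterbium, so the species is ¹⁵⁰Yb.

Yb-150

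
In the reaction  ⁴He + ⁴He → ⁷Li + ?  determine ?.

Conserve mass number: 4 + 4 = 7 + A, so A = 1.
Conserve atomic number: 2 + 2 = 3 + Z, so Z = 1.
A = 1 and Z = 1 is ¹H — a proton.

proton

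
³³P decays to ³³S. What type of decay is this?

ΔA = 33 − 33 = 0; ΔZ = 16 − 15 = +1.
A is unchanged and Z rises by 1 — a neutron has become a proton (β⁻ decay).

beta-minus decay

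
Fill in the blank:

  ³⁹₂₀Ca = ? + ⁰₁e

K-39

Conserve mass number: 39 = A + 0, so A = 39.
Conserve atomic number: 20 = Z + 1, so Z = 19.
Z = 19 is potassium, so the species is ³⁹₁₉K.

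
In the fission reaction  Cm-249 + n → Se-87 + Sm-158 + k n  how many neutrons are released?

Conserve mass number: 250 = 87 + 158 + k, so k = 250 − 245 = 5.
Check atomic number: 96 = 34 + 62 + 0 = 96. ✓

5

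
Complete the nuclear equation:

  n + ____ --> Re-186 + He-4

Conserve mass number: 1 + A = 186 + 4, so A = 189.
Conserve atomic number: 0 + Z = 75 + 2, so Z = 77.
Z = 77 is iridium, so the species is Ir-189.

Ir-189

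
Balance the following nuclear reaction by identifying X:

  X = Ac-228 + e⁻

Ra-228

Conserve mass number: A = 228 + 0, so A = 228.
Conserve atomic number: Z = 89 − 1, so Z = 88.
Z = 88 is radium, so the species is Ra-228.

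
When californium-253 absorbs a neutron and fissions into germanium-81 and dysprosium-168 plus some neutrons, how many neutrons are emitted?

5

Conserve mass number: 254 = 81 + 168 + k, so k = 254 − 249 = 5.
Check atomic number: 98 = 32 + 66 + 0 = 98. ✓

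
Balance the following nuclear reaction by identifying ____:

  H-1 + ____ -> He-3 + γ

deuteron

Conserve mass number: 1 + A = 3 + 0, so A = 2.
Conserve atomic number: 1 + Z = 2 + 0, so Z = 1.
A = 2 and Z = 1 is H-2 — a deuteron.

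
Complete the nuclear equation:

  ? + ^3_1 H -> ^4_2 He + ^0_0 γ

proton

Conserve mass number: A + 3 = 4 + 0, so A = 1.
Conserve atomic number: Z + 1 = 2 + 0, so Z = 1.
A = 1 and Z = 1 is ^1_1 H — a proton.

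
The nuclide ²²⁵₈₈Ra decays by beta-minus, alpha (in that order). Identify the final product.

Fr-221

Start: (A, Z) = (225, 88).
After β⁻: (225, 89).
After α: (221, 87).
Z = 87 is francium.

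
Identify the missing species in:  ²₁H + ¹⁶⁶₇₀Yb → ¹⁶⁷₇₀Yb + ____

Conserve mass number: 2 + 166 = 167 + A, so A = 1.
Conserve atomic number: 1 + 70 = 70 + Z, so Z = 1.
A = 1 and Z = 1 is ¹₁H — a proton.

proton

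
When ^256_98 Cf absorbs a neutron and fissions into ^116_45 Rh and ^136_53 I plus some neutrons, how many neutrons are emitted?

5

Conserve mass number: 257 = 116 + 136 + k, so k = 257 − 252 = 5.
Check atomic number: 98 = 45 + 53 + 0 = 98. ✓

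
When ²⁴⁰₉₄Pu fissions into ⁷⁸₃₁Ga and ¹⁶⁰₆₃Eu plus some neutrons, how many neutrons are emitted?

Conserve mass number: 240 = 78 + 160 + k, so k = 240 − 238 = 2.
Check atomic number: 94 = 31 + 63 + 0 = 94. ✓

2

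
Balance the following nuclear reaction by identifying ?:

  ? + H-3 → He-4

Conserve mass number: A + 3 = 4, so A = 1.
Conserve atomic number: Z + 1 = 2, so Z = 1.
A = 1 and Z = 1 is H-1 — a proton.

proton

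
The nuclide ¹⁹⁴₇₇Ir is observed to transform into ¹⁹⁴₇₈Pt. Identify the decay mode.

ΔA = 194 − 194 = 0; ΔZ = 78 − 77 = +1.
A is unchanged and Z rises by 1 — a neutron has become a proton (β⁻ decay).

beta-minus decay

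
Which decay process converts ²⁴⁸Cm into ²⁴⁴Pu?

alpha decay

ΔA = 244 − 248 = -4; ΔZ = 94 − 96 = -2.
A drops by 4 and Z drops by 2 — the signature of alpha emission.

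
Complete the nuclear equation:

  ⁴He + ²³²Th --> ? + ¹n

Conserve mass number: 4 + 232 = A + 1, so A = 235.
Conserve atomic number: 2 + 90 = Z + 0, so Z = 92.
Z = 92 is uranium, so the species is ²³⁵U.

U-235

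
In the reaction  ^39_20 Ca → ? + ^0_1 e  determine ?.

K-39

Conserve mass number: 39 = A + 0, so A = 39.
Conserve atomic number: 20 = Z + 1, so Z = 19.
Z = 19 is potassium, so the species is ^39_19 K.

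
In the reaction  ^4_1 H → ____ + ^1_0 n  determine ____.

Conserve mass number: 4 = A + 1, so A = 3.
Conserve atomic number: 1 = Z + 0, so Z = 1.
A = 3 and Z = 1 is ^3_1 H — a triton.

H-3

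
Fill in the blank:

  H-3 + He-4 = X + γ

Li-7

Conserve mass number: 3 + 4 = A + 0, so A = 7.
Conserve atomic number: 1 + 2 = Z + 0, so Z = 3.
Z = 3 is lithium, so the species is Li-7.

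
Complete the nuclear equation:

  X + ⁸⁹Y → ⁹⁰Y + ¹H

deuteron

Conserve mass number: A + 89 = 90 + 1, so A = 2.
Conserve atomic number: Z + 39 = 39 + 1, so Z = 1.
A = 2 and Z = 1 is ²H — a deuteron.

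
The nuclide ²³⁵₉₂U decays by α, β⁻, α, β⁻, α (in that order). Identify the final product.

Ra-223

Start: (A, Z) = (235, 92).
After α: (231, 90).
After β⁻: (231, 91).
After α: (227, 89).
After β⁻: (227, 90).
After α: (223, 88).
Z = 88 is radium.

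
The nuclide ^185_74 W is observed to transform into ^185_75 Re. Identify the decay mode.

beta-minus decay

ΔA = 185 − 185 = 0; ΔZ = 75 − 74 = +1.
A is unchanged and Z rises by 1 — a neutron has become a proton (β⁻ decay).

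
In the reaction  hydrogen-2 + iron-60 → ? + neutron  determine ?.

Co-61

Conserve mass number: 2 + 60 = A + 1, so A = 61.
Conserve atomic number: 1 + 26 = Z + 0, so Z = 27.
Z = 27 is cobalt, so the species is cobalt-61.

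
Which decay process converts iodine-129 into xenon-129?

ΔA = 129 − 129 = 0; ΔZ = 54 − 53 = +1.
A is unchanged and Z rises by 1 — a neutron has become a proton (β⁻ decay).

beta-minus decay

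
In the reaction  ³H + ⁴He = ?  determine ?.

Conserve mass number: 3 + 4 = A, so A = 7.
Conserve atomic number: 1 + 2 = Z, so Z = 3.
Z = 3 is lithium, so the species is ⁷Li.

Li-7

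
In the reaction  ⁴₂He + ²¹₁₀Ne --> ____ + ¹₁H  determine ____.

Na-24

Conserve mass number: 4 + 21 = A + 1, so A = 24.
Conserve atomic number: 2 + 10 = Z + 1, so Z = 11.
Z = 11 is sodium, so the species is ²⁴₁₁Na.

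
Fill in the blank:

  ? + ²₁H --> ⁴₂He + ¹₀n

Conserve mass number: A + 2 = 4 + 1, so A = 3.
Conserve atomic number: Z + 1 = 2 + 0, so Z = 1.
A = 3 and Z = 1 is ³₁H — a triton.

triton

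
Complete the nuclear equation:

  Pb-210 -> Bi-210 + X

Conserve mass number: 210 = 210 + A, so A = 0.
Conserve atomic number: 82 = 83 + Z, so Z = -1.
A = 0 and Z = -1 is e⁻ — a beta-minus particle.

beta-minus particle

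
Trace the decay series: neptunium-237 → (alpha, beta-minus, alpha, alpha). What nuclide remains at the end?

Start: (A, Z) = (237, 93).
After α: (233, 91).
After β⁻: (233, 92).
After α: (229, 90).
After α: (225, 88).
Z = 88 is radium.

Ra-225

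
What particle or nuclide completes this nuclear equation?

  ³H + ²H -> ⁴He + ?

neutron

Conserve mass number: 3 + 2 = 4 + A, so A = 1.
Conserve atomic number: 1 + 1 = 2 + Z, so Z = 0.
A = 1 and Z = 0 is ¹n — a neutron.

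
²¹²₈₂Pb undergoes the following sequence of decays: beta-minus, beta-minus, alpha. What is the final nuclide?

Pb-208

Start: (A, Z) = (212, 82).
After β⁻: (212, 83).
After β⁻: (212, 84).
After α: (208, 82).
Z = 82 is lead.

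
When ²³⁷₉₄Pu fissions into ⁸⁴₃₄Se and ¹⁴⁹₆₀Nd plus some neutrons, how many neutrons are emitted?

4

Conserve mass number: 237 = 84 + 149 + k, so k = 237 − 233 = 4.
Check atomic number: 94 = 34 + 60 + 0 = 94. ✓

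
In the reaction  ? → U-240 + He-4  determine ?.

Pu-244

Conserve mass number: A = 240 + 4, so A = 244.
Conserve atomic number: Z = 92 + 2, so Z = 94.
Z = 94 is plutonium, so the species is Pu-244.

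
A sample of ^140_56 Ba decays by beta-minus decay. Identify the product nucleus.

La-140

Beta-minus decay: mass number changes by +0, atomic number by +1.
A: 140 = 140; Z: 56 + 1 = 57.
Z = 57 is lanthanum, so the daughter is ^140_57 La.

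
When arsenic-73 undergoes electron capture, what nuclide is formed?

Ge-73

Electron capture: mass number changes by +0, atomic number by -1.
A: 73 = 73; Z: 33 − 1 = 32.
Z = 32 is germanium, so the daughter is germanium-73.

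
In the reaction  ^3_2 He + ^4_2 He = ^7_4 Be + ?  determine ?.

Conserve mass number: 3 + 4 = 7 + A, so A = 0.
Conserve atomic number: 2 + 2 = 4 + Z, so Z = 0.
A = 0 and Z = 0 is ^0_0 γ — a gamma ray.

gamma ray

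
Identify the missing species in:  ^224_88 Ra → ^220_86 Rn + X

Conserve mass number: 224 = 220 + A, so A = 4.
Conserve atomic number: 88 = 86 + Z, so Z = 2.
A = 4 and Z = 2 is ^4_2 He — an alpha particle.

alpha particle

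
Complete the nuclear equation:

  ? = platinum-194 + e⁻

Ir-194

Conserve mass number: A = 194 + 0, so A = 194.
Conserve atomic number: Z = 78 − 1, so Z = 77.
Z = 77 is iridium, so the species is iridium-194.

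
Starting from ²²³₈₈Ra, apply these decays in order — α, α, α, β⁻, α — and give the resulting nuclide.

Tl-207

Start: (A, Z) = (223, 88).
After α: (219, 86).
After α: (215, 84).
After α: (211, 82).
After β⁻: (211, 83).
After α: (207, 81).
Z = 81 is thallium.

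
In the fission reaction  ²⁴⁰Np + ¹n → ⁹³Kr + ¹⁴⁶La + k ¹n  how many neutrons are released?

Conserve mass number: 241 = 93 + 146 + k, so k = 241 − 239 = 2.
Check atomic number: 93 = 36 + 57 + 0 = 93. ✓

2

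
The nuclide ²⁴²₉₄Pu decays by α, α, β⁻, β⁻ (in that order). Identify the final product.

U-234

Start: (A, Z) = (242, 94).
After α: (238, 92).
After α: (234, 90).
After β⁻: (234, 91).
After β⁻: (234, 92).
Z = 92 is uranium.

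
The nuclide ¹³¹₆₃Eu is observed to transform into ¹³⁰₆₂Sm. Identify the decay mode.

ΔA = 130 − 131 = -1; ΔZ = 62 − 63 = -1.
A drops by 1 and Z drops by 1 — a proton was emitted.

proton emission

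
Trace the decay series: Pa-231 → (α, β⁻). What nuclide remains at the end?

Th-227

Start: (A, Z) = (231, 91).
After α: (227, 89).
After β⁻: (227, 90).
Z = 90 is thorium.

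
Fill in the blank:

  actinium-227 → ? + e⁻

Th-227

Conserve mass number: 227 = A + 0, so A = 227.
Conserve atomic number: 89 = Z − 1, so Z = 90.
Z = 90 is thorium, so the species is thorium-227.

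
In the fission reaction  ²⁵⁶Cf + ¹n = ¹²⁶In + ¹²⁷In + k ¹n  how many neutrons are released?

Conserve mass number: 257 = 126 + 127 + k, so k = 257 − 253 = 4.
Check atomic number: 98 = 49 + 49 + 0 = 98. ✓

4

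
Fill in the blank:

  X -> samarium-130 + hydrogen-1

Eu-131

Conserve mass number: A = 130 + 1, so A = 131.
Conserve atomic number: Z = 62 + 1, so Z = 63.
Z = 63 is europium, so the species is europium-131.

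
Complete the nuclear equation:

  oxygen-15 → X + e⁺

N-15

Conserve mass number: 15 = A + 0, so A = 15.
Conserve atomic number: 8 = Z + 1, so Z = 7.
Z = 7 is nitrogen, so the species is nitrogen-15.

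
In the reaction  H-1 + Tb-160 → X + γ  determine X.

Dy-161

Conserve mass number: 1 + 160 = A + 0, so A = 161.
Conserve atomic number: 1 + 65 = Z + 0, so Z = 66.
Z = 66 is dysprosium, so the species is Dy-161.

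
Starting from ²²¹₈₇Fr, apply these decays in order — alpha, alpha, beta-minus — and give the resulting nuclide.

Start: (A, Z) = (221, 87).
After α: (217, 85).
After α: (213, 83).
After β⁻: (213, 84).
Z = 84 is polonium.

Po-213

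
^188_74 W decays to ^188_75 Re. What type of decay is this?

beta-minus decay

ΔA = 188 − 188 = 0; ΔZ = 75 − 74 = +1.
A is unchanged and Z rises by 1 — a neutron has become a proton (β⁻ decay).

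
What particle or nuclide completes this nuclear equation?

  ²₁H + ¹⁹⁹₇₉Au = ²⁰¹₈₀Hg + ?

gamma ray

Conserve mass number: 2 + 199 = 201 + A, so A = 0.
Conserve atomic number: 1 + 79 = 80 + Z, so Z = 0.
A = 0 and Z = 0 is ⁰₀γ — a gamma ray.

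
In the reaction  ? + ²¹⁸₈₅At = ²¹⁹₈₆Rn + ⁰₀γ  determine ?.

proton

Conserve mass number: A + 218 = 219 + 0, so A = 1.
Conserve atomic number: Z + 85 = 86 + 0, so Z = 1.
A = 1 and Z = 1 is ¹₁H — a proton.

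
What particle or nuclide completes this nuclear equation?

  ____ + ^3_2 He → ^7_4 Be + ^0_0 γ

alpha particle

Conserve mass number: A + 3 = 7 + 0, so A = 4.
Conserve atomic number: Z + 2 = 4 + 0, so Z = 2.
A = 4 and Z = 2 is ^4_2 He — an alpha particle.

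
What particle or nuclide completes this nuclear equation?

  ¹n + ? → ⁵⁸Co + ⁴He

Conserve mass number: 1 + A = 58 + 4, so A = 61.
Conserve atomic number: 0 + Z = 27 + 2, so Z = 29.
Z = 29 is copper, so the species is ⁶¹Cu.

Cu-61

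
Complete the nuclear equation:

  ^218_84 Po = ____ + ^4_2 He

Conserve mass number: 218 = A + 4, so A = 214.
Conserve atomic number: 84 = Z + 2, so Z = 82.
Z = 82 is lead, so the species is ^214_82 Pb.

Pb-214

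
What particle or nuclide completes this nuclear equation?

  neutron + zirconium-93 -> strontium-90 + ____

Conserve mass number: 1 + 93 = 90 + A, so A = 4.
Conserve atomic number: 0 + 40 = 38 + Z, so Z = 2.
A = 4 and Z = 2 is helium-4 — an alpha particle.

alpha particle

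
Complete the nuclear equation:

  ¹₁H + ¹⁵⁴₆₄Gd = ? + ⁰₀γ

Conserve mass number: 1 + 154 = A + 0, so A = 155.
Conserve atomic number: 1 + 64 = Z + 0, so Z = 65.
Z = 65 is terbium, so the species is ¹⁵⁵₆₅Tb.

Tb-155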